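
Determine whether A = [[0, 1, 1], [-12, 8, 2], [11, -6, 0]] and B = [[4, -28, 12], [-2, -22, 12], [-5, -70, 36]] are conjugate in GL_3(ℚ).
No.

trace(A) = 8 but trace(B) = 18. The trace is a similarity invariant, so A and B are not similar.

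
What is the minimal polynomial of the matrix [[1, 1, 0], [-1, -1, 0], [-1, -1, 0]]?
m_A(x) = x^2

The characteristic polynomial factors as x^3. The minimal polynomial is ∏(x - λ)^{k_λ} where k_λ is the size of the largest Jordan block at λ.

For λ = 0: rank(A) = 1, and the largest Jordan block has size 2 (the smallest k with rank(A^k) = rank(A^(k+1))).

So m_A(x) = x^2.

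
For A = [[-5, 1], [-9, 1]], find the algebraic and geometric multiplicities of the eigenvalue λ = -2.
The characteristic polynomial is (x + 2)^2, so the factor x + 2 appears with exponent 2: the algebraic multiplicity is 2.

rank(A + 2I) = 1, so the eigenspace has dimension 2 - 1 = 1: the geometric multiplicity is 1.

Since 1 < 2, A is not diagonalizable.

algebraic multiplicity 2, geometric multiplicity 1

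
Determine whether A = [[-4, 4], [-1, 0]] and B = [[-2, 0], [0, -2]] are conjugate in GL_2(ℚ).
Both have characteristic polynomial (x + 2)^2, but the minimal polynomial of A is (x + 2)^2 while the minimal polynomial of B is x + 2. The minimal polynomial is a similarity invariant, so A and B are not similar.

No.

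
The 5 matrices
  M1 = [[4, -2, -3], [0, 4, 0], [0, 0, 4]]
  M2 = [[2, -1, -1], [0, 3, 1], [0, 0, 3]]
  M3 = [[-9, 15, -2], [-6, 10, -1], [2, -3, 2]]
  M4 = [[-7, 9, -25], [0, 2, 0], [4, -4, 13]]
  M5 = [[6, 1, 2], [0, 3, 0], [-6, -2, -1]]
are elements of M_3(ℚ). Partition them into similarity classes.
Characteristic polynomials: χ_{M1} = (x - 4)^3, χ_{M2} = (x - 3)^2(x - 2), χ_{M3} = (x - 1)^3, χ_{M4} = (x - 3)^2(x - 2), χ_{M5} = (x - 3)^2(x - 2).

{M1}: invariant factors x - 4, (x - 4)^2.

{M2, M4}: invariant factors (x - 3)^2(x - 2).

{M3}: invariant factors (x - 1)^3.

{M5}: invariant factors x - 3, (x - 3)(x - 2).

Matrices are similar if and only if their invariant-factor lists agree; the partition into similarity classes is {M1}, {M2, M4}, {M3}, {M5}.

4 classes: {M1}, {M2, M4}, {M3}, {M5}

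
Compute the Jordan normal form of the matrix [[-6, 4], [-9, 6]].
J = [[0, 1], [0, 0]]

The characteristic polynomial is det(xI - A) = x^2, so the eigenvalues are 0 (algebraic multiplicity 2).

For λ = 0: rank(A) = 1, rank(A^2) = 0. The eigenspace has dimension 2 - 1 = 1, so there is 1 Jordan block; the rank sequence gives block sizes [2].

Assembling the blocks gives the Jordan form J above.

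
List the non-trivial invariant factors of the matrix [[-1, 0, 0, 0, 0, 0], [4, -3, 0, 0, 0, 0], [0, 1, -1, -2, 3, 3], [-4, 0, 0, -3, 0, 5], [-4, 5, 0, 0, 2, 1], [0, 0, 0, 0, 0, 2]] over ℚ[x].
(x + 1)(x + 3), (x - 2)^2(x + 1)(x + 3)

The Jordan structure of A has elementary divisors (x + 3), (x + 3), (x + 1), (x + 1), (x - 2)^2. Arranging the block sizes at each eigenvalue in decreasing order and taking row products gives the invariant factors.

Invariant factors (smallest first, each dividing the next): (x + 1)(x + 3), (x - 2)^2(x + 1)(x + 3).

Check: the last factor (x - 2)^2(x + 1)(x + 3) is the minimal polynomial, and the product (x - 2)^2(x + 1)^2(x + 3)^2 is the characteristic polynomial.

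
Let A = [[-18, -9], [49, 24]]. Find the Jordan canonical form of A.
J = [[3, 1], [0, 3]]

The characteristic polynomial is det(xI - A) = (x - 3)^2, so the eigenvalues are 3 (algebraic multiplicity 2).

For λ = 3: rank(A - 3I) = 1, rank((A - 3I)^2) = 0. The eigenspace has dimension 2 - 1 = 1, so there is 1 Jordan block; the rank sequence gives block sizes [2].

Assembling the blocks gives the Jordan form J above.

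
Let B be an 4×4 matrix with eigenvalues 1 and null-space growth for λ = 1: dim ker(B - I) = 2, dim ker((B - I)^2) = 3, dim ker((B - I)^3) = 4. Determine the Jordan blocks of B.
λ = 1: successive nullity increments [2, 1, 1] count blocks of size ≥ k; block sizes are [3, 1].

Jordan blocks: (1, 3), (1, 1)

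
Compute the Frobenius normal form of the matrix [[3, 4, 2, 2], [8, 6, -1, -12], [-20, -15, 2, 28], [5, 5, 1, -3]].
R = [[0, -1, 0, 0], [1, 4, 0, 0], [0, 0, 0, -1], [0, 0, 1, 4]]

The invariant factors of A (the non-unit diagonal entries of the Smith normal form of xI - A over ℚ[x]) are x^2 - 4x + 1, x^2 - 4x + 1, each dividing the next. The characteristic polynomial is their product, (x^2 - 4x + 1)^2.

The rational canonical form is the block-diagonal matrix of companion matrices C(f_i):
R = [[0, -1, 0, 0], [1, 4, 0, 0], [0, 0, 0, -1], [0, 0, 1, 4]].

Note the characteristic polynomial does not split into linear factors over ℚ, so A has no Jordan form over ℚ; the rational canonical form exists over any field.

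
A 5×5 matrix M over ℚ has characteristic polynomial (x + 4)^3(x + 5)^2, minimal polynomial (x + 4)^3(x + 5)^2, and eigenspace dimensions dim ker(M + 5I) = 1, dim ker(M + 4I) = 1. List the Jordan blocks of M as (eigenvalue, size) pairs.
λ = -5: algebraic multiplicity 2 (exponent in χ_M), largest block size 2 (exponent in m_M), 1 block (geometric multiplicity). This forces block sizes [2].
λ = -4: algebraic multiplicity 3 (exponent in χ_M), largest block size 3 (exponent in m_M), 1 block (geometric multiplicity). This forces block sizes [3].

Jordan blocks: (-5, 2), (-4, 3)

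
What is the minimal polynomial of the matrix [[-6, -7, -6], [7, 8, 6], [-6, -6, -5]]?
m_A(x) = (x - 1)^2(x + 5)

The characteristic polynomial factors as (x - 1)^2(x + 5). The minimal polynomial is ∏(x - λ)^{k_λ} where k_λ is the size of the largest Jordan block at λ.

For λ = -5: rank(A + 5I) = 2, and the largest Jordan block has size 1 (the smallest k with rank((A + 5I)^k) = rank((A + 5I)^(k+1))).
For λ = 1: rank(A - I) = 2, and the largest Jordan block has size 2 (the smallest k with rank((A - I)^k) = rank((A - I)^(k+1))).

So m_A(x) = (x - 1)^2(x + 5).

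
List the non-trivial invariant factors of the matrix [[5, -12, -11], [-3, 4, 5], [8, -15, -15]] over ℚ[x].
The Jordan structure of A has elementary divisors (x + 2)^3. Arranging the block sizes at each eigenvalue in decreasing order and taking row products gives the invariant factors.

Invariant factors (smallest first, each dividing the next): (x + 2)^3.

Check: the last factor (x + 2)^3 is the minimal polynomial, and the product (x + 2)^3 is the characteristic polynomial.

(x + 2)^3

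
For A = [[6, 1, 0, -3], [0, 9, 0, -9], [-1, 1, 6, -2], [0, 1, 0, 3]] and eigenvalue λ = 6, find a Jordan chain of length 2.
v_1 = [[-1, -2, -1, -1]]^T, v_2 = [[1, 3, 1, 1]]^T

We seek v_1 ∈ ker((A - 6I)^2) \ ker(A - 6I), then set v_{i+1} = (A - 6I) v_i.

One such chain is v_1 = [[-1, -2, -1, -1]]^T, v_2 = [[1, 3, 1, 1]]^T. Check: (A - 6I) v_2 = [[0, 0, 0, 0]]^T = 0.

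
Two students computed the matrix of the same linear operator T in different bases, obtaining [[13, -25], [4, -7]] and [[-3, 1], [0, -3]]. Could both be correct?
trace(A) = 6 but trace(B) = -6. The trace is a similarity invariant, so A and B are not similar.

No.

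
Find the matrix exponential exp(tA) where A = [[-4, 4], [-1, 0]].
e^{tA} = [[(1 - 2*t)*e^{-2*t}, 4*t*e^{-2*t}], [-t*e^{-2*t}, (2*t + 1)*e^{-2*t}]]

A has Jordan form J = [[-2, 1], [0, -2]] with A = PJP^{-1}, so e^{tA} = P e^{tJ} P^{-1}.

For a Jordan block J_k(λ), e^{tJ_k(λ)} = e^{λt} · (I + tN + t^2 N^2/2! + ... + t^{k-1} N^{k-1}/(k-1)!) where N is the nilpotent superdiagonal part.

Assembling the blocks and conjugating back gives the entries of e^{tA} as shown above.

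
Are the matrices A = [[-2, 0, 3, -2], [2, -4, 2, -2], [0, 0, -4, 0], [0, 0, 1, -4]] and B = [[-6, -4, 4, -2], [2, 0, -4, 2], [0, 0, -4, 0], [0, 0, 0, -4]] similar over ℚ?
No.

Both have characteristic polynomial (x + 2)(x + 4)^3, but the minimal polynomial of A is (x + 2)(x + 4)^2 while the minimal polynomial of B is (x + 2)(x + 4). The minimal polynomial is a similarity invariant, so A and B are not similar.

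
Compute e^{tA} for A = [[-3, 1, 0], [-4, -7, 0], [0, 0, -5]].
e^{tA} = [[(2*t + 1)*e^{-5*t}, t*e^{-5*t}, 0], [-4*t*e^{-5*t}, (1 - 2*t)*e^{-5*t}, 0], [0, 0, e^{-5*t}]]

A has Jordan form J = [[-5, 1, 0], [0, -5, 0], [0, 0, -5]] with A = PJP^{-1}, so e^{tA} = P e^{tJ} P^{-1}.

For a Jordan block J_k(λ), e^{tJ_k(λ)} = e^{λt} · (I + tN + t^2 N^2/2! + ... + t^{k-1} N^{k-1}/(k-1)!) where N is the nilpotent superdiagonal part.

Assembling the blocks and conjugating back gives the entries of e^{tA} as shown above.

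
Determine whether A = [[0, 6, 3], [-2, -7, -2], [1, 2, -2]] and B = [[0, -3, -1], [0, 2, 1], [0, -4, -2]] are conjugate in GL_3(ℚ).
trace(A) = -9 but trace(B) = 0. The trace is a similarity invariant, so A and B are not similar.

No.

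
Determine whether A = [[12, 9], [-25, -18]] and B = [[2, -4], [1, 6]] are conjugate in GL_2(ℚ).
No.

trace(A) = -6 but trace(B) = 8. The trace is a similarity invariant, so A and B are not similar.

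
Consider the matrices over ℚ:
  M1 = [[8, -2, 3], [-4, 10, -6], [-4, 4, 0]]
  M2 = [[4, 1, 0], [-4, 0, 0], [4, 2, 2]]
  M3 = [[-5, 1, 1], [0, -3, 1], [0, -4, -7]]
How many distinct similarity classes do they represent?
Characteristic polynomials: χ_{M1} = (x - 6)^3, χ_{M2} = (x - 2)^3, χ_{M3} = (x + 5)^3.

{M1}: invariant factors x - 6, (x - 6)^2.

{M2}: invariant factors x - 2, (x - 2)^2.

{M3}: invariant factors (x + 5)^3.

Matrices are similar if and only if their invariant-factor lists agree; the partition into similarity classes is {M1}, {M2}, {M3}.

3 classes: {M1}, {M2}, {M3}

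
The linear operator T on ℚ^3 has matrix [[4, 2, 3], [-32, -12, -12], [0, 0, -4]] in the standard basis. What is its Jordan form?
The characteristic polynomial is det(xI - A) = (x + 4)^3, so the eigenvalues are -4 (algebraic multiplicity 3).

For λ = -4: rank(A + 4I) = 1, rank((A + 4I)^2) = 0. The eigenspace has dimension 3 - 1 = 2, so there are 2 Jordan blocks; the rank sequence gives block sizes [2, 1].

Assembling the blocks gives the Jordan form J above.

J = [[-4, 1, 0], [0, -4, 0], [0, 0, -4]]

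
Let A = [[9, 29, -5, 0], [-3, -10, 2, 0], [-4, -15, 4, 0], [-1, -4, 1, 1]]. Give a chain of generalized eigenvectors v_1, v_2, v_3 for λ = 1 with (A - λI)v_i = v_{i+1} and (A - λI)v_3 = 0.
We seek v_1 ∈ ker((A - I)^3) \ ker((A - I)^2), then set v_{i+1} = (A - I) v_i.

One such chain is v_1 = [[-6, 2, 3, 0]]^T, v_2 = [[-5, 2, 3, 1]]^T, v_3 = [[3, -1, -1, 0]]^T. Check: (A - I) v_3 = [[0, 0, 0, 0]]^T = 0.

v_1 = [[-6, 2, 3, 0]]^T, v_2 = [[-5, 2, 3, 1]]^T, v_3 = [[3, -1, -1, 0]]^T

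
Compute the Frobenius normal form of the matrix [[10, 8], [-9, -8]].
R = [[0, 8], [1, 2]]

The invariant factors of A (the non-unit diagonal entries of the Smith normal form of xI - A over ℚ[x]) are (x - 4)(x + 2), each dividing the next. The characteristic polynomial is their product, (x - 4)(x + 2).

The rational canonical form is the block-diagonal matrix of companion matrices C(f_i):
R = [[0, 8], [1, 2]].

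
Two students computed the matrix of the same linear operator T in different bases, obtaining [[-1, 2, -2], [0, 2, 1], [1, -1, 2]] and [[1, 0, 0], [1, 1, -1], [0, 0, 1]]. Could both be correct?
No.

Both have characteristic polynomial (x - 1)^3, but the minimal polynomial of A is (x - 1)^3 while the minimal polynomial of B is (x - 1)^2. The minimal polynomial is a similarity invariant, so A and B are not similar.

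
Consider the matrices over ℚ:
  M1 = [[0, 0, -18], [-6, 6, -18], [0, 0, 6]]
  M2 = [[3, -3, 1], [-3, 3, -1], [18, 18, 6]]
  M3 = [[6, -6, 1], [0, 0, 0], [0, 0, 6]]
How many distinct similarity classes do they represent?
2 classes: {M1}, {M2, M3}

Characteristic polynomials: χ_{M1} = x(x - 6)^2, χ_{M2} = x(x - 6)^2, χ_{M3} = x(x - 6)^2.

{M1}: invariant factors x - 6, x(x - 6).

{M2, M3}: invariant factors x(x - 6)^2.

Matrices are similar if and only if their invariant-factor lists agree; the partition into similarity classes is {M1}, {M2, M3}.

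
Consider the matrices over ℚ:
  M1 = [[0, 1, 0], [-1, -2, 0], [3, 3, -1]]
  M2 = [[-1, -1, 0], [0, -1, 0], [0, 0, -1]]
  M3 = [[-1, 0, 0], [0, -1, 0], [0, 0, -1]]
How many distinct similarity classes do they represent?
2 classes: {M1, M2}, {M3}

Characteristic polynomials: χ_{M1} = (x + 1)^3, χ_{M2} = (x + 1)^3, χ_{M3} = (x + 1)^3.

{M1, M2}: invariant factors x + 1, (x + 1)^2.

{M3}: invariant factors x + 1, x + 1, x + 1.

Matrices are similar if and only if their invariant-factor lists agree; the partition into similarity classes is {M1, M2}, {M3}.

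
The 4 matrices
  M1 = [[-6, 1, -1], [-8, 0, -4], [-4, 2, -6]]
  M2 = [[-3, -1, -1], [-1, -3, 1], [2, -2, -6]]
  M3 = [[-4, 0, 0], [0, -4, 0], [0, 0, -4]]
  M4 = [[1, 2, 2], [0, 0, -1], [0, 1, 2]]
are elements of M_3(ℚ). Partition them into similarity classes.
Characteristic polynomials: χ_{M1} = (x + 4)^3, χ_{M2} = (x + 4)^3, χ_{M3} = (x + 4)^3, χ_{M4} = (x - 1)^3.

{M1, M2}: invariant factors x + 4, (x + 4)^2.

{M3}: invariant factors x + 4, x + 4, x + 4.

{M4}: invariant factors x - 1, (x - 1)^2.

Matrices are similar if and only if their invariant-factor lists agree; the partition into similarity classes is {M1, M2}, {M3}, {M4}.

3 classes: {M1, M2}, {M3}, {M4}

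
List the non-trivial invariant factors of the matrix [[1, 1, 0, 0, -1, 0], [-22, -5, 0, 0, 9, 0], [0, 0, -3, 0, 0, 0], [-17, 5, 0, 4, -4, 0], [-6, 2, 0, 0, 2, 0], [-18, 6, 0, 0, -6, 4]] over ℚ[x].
(x - 4)(x + 3), (x - 4)^2(x + 3)^2

The Jordan structure of A has elementary divisors (x + 3)^2, (x + 3), (x - 4)^2, (x - 4). Arranging the block sizes at each eigenvalue in decreasing order and taking row products gives the invariant factors.

Invariant factors (smallest first, each dividing the next): (x - 4)(x + 3), (x - 4)^2(x + 3)^2.

Check: the last factor (x - 4)^2(x + 3)^2 is the minimal polynomial, and the product (x - 4)^3(x + 3)^3 is the characteristic polynomial.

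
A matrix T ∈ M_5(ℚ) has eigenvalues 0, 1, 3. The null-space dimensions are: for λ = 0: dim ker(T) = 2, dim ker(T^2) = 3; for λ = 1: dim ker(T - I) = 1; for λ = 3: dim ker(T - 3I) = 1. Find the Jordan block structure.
λ = 0: successive nullity increments [2, 1] count blocks of size ≥ k; block sizes are [2, 1].
λ = 1: successive nullity increments [1] count blocks of size ≥ k; block sizes are [1].
λ = 3: successive nullity increments [1] count blocks of size ≥ k; block sizes are [1].

Jordan blocks: (0, 2), (0, 1), (1, 1), (3, 1)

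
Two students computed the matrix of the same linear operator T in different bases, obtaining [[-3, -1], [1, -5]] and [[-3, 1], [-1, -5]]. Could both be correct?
Yes.

Two matrices over a field are similar if and only if they have the same invariant factors.

Both A and B have characteristic polynomial (x + 4)^2 and minimal polynomial (x + 4)^2. Computing further, both have invariant factors (x + 4)^2. Hence A and B are similar.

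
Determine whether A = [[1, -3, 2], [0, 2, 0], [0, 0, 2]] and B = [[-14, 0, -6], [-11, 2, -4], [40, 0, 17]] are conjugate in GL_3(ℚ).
No.

Both have characteristic polynomial (x - 2)^2(x - 1), but the minimal polynomial of A is (x - 2)(x - 1) while the minimal polynomial of B is (x - 2)^2(x - 1). The minimal polynomial is a similarity invariant, so A and B are not similar.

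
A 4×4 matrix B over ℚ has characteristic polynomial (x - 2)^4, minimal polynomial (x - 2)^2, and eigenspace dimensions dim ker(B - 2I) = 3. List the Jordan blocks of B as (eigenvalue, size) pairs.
Jordan blocks: (2, 2), (2, 1), (2, 1)

λ = 2: algebraic multiplicity 4 (exponent in χ_B), largest block size 2 (exponent in m_B), 3 blocks (geometric multiplicity). These force block sizes [2, 1, 1].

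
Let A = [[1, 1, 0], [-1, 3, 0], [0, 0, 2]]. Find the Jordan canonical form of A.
The characteristic polynomial is det(xI - A) = (x - 2)^3, so the eigenvalues are 2 (algebraic multiplicity 3).

For λ = 2: rank(A - 2I) = 1, rank((A - 2I)^2) = 0. The eigenspace has dimension 3 - 1 = 2, so there are 2 Jordan blocks; the rank sequence gives block sizes [2, 1].

Assembling the blocks gives the Jordan form J above.

J = [[2, 1, 0], [0, 2, 0], [0, 0, 2]]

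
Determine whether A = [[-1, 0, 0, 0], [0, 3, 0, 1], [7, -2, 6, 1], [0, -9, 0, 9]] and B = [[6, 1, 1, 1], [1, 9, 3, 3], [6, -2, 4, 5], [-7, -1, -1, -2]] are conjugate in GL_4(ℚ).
Yes.

Two matrices over a field are similar if and only if they have the same invariant factors.

Both A and B have characteristic polynomial (x - 6)^3(x + 1) and minimal polynomial (x - 6)^3(x + 1). Computing further, both have invariant factors (x - 6)^3(x + 1). Hence A and B are similar.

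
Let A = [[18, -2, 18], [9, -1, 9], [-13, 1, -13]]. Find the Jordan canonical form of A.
J = [[0, 0, 0], [0, 2, 1], [0, 0, 2]]

The characteristic polynomial is det(xI - A) = x(x - 2)^2, so the eigenvalues are 0 (algebraic multiplicity 1), 2 (algebraic multiplicity 2).

For λ = 0: algebraic multiplicity 1 gives one 1×1 block.

For λ = 2: rank(A - 2I) = 2, rank((A - 2I)^2) = 1. The eigenspace has dimension 3 - 2 = 1, so there is 1 Jordan block; the rank sequence gives block sizes [2].

Assembling the blocks gives the Jordan form J above.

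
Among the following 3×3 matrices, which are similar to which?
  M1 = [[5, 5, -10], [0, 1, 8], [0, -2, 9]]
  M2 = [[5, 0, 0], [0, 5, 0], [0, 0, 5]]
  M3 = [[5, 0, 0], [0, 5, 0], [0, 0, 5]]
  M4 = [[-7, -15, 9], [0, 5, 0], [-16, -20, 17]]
2 classes: {M1, M4}, {M2, M3}

Characteristic polynomials: χ_{M1} = (x - 5)^3, χ_{M2} = (x - 5)^3, χ_{M3} = (x - 5)^3, χ_{M4} = (x - 5)^3.

{M1, M4}: invariant factors x - 5, (x - 5)^2.

{M2, M3}: invariant factors x - 5, x - 5, x - 5.

Matrices are similar if and only if their invariant-factor lists agree; the partition into similarity classes is {M1, M4}, {M2, M3}.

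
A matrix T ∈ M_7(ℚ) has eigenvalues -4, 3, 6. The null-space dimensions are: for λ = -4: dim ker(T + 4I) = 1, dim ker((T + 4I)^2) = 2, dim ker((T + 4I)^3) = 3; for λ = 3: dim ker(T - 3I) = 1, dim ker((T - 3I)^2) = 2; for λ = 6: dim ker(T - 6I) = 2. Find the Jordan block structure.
λ = -4: successive nullity increments [1, 1, 1] count blocks of size ≥ k; block sizes are [3].
λ = 3: successive nullity increments [1, 1] count blocks of size ≥ k; block sizes are [2].
λ = 6: successive nullity increments [2] count blocks of size ≥ k; block sizes are [1, 1].

Jordan blocks: (-4, 3), (3, 2), (6, 1), (6, 1)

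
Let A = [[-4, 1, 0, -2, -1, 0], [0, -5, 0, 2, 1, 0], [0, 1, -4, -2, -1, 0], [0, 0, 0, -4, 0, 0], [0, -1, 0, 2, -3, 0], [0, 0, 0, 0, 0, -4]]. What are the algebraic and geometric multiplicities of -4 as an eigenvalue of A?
The characteristic polynomial is (x + 4)^6, so the factor x + 4 appears with exponent 6: the algebraic multiplicity is 6.

rank(A + 4I) = 1, so the eigenspace has dimension 6 - 1 = 5: the geometric multiplicity is 5.

Since 5 < 6, A is not diagonalizable.

algebraic multiplicity 6, geometric multiplicity 5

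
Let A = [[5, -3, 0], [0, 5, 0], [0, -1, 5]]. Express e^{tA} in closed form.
e^{tA} = [[e^{5*t}, -3*t*e^{5*t}, 0], [0, e^{5*t}, 0], [0, -t*e^{5*t}, e^{5*t}]]

A has Jordan form J = [[5, 1, 0], [0, 5, 0], [0, 0, 5]] with A = PJP^{-1}, so e^{tA} = P e^{tJ} P^{-1}.

For a Jordan block J_k(λ), e^{tJ_k(λ)} = e^{λt} · (I + tN + t^2 N^2/2! + ... + t^{k-1} N^{k-1}/(k-1)!) where N is the nilpotent superdiagonal part.

Assembling the blocks and conjugating back gives the entries of e^{tA} as shown above.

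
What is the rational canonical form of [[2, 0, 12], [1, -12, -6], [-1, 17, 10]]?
R = [[0, 0, 24], [1, 0, 10], [0, 1, 0]]

The invariant factors of A (the non-unit diagonal entries of the Smith normal form of xI - A over ℚ[x]) are (x - 4)(x^2 + 4x + 6), each dividing the next. The characteristic polynomial is their product, (x - 4)(x^2 + 4x + 6).

The rational canonical form is the block-diagonal matrix of companion matrices C(f_i):
R = [[0, 0, 24], [1, 0, 10], [0, 1, 0]].

Note the characteristic polynomial does not split into linear factors over ℚ, so A has no Jordan form over ℚ; the rational canonical form exists over any field.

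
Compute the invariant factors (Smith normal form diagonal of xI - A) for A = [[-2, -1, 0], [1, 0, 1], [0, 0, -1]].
(x + 1)^3

The Jordan structure of A has elementary divisors (x + 1)^3. Arranging the block sizes at each eigenvalue in decreasing order and taking row products gives the invariant factors.

Invariant factors (smallest first, each dividing the next): (x + 1)^3.

Check: the last factor (x + 1)^3 is the minimal polynomial, and the product (x + 1)^3 is the characteristic polynomial.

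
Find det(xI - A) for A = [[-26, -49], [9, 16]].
χ_A(x) = (x + 5)^2

xI - A = [[x + 26, 49], [-9, x - 16]].

Expanding det(xI - A) along the first row:
det(xI - A) = + (x + 26)·det([[x - 16]]) - (49)·det([[-9]]).

Evaluating gives χ_A(x) = x^2 + 10x + 25 = (x + 5)^2.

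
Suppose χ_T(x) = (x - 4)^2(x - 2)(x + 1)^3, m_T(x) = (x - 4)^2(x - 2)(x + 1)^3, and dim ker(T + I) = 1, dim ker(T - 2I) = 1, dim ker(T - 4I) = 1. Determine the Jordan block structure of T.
λ = -1: algebraic multiplicity 3 (exponent in χ_T), largest block size 3 (exponent in m_T), 1 block (geometric multiplicity). This forces block sizes [3].
λ = 2: algebraic multiplicity 1 (exponent in χ_T), largest block size 1 (exponent in m_T), 1 block (geometric multiplicity). This forces block sizes [1].
λ = 4: algebraic multiplicity 2 (exponent in χ_T), largest block size 2 (exponent in m_T), 1 block (geometric multiplicity). This forces block sizes [2].

Jordan blocks: (-1, 3), (2, 1), (4, 2)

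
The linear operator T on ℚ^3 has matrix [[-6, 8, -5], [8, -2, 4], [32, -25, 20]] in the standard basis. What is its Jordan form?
J = [[4, 1, 0], [0, 4, 1], [0, 0, 4]]

The characteristic polynomial is det(xI - A) = (x - 4)^3, so the eigenvalues are 4 (algebraic multiplicity 3).

For λ = 4: rank(A - 4I) = 2, rank((A - 4I)^2) = 1, rank((A - 4I)^3) = 0. The eigenspace has dimension 3 - 2 = 1, so there is 1 Jordan block; the rank sequence gives block sizes [3].

Assembling the blocks gives the Jordan form J above.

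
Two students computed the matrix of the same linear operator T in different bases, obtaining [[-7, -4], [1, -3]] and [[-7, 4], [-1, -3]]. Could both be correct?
Two matrices over a field are similar if and only if they have the same invariant factors.

Both A and B have characteristic polynomial (x + 5)^2 and minimal polynomial (x + 5)^2. Computing further, both have invariant factors (x + 5)^2. Hence A and B are similar.

Yes.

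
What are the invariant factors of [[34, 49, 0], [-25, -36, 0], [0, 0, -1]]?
x + 1, (x + 1)^2

The Jordan structure of A has elementary divisors (x + 1)^2, (x + 1). Arranging the block sizes at each eigenvalue in decreasing order and taking row products gives the invariant factors.

Invariant factors (smallest first, each dividing the next): x + 1, (x + 1)^2.

Check: the last factor (x + 1)^2 is the minimal polynomial, and the product (x + 1)^3 is the characteristic polynomial.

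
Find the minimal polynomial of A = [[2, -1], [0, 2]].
The characteristic polynomial factors as (x - 2)^2. The minimal polynomial is ∏(x - λ)^{k_λ} where k_λ is the size of the largest Jordan block at λ.

For λ = 2: rank(A - 2I) = 1, and the largest Jordan block has size 2 (the smallest k with rank((A - 2I)^k) = rank((A - 2I)^(k+1))).

So m_A(x) = (x - 2)^2.

m_A(x) = (x - 2)^2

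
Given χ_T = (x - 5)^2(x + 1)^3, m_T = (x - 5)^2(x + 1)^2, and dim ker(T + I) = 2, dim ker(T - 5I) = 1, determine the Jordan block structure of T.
Jordan blocks: (-1, 2), (-1, 1), (5, 2)

λ = -1: algebraic multiplicity 3 (exponent in χ_T), largest block size 2 (exponent in m_T), 2 blocks (geometric multiplicity). These force block sizes [2, 1].
λ = 5: algebraic multiplicity 2 (exponent in χ_T), largest block size 2 (exponent in m_T), 1 block (geometric multiplicity). This forces block sizes [2].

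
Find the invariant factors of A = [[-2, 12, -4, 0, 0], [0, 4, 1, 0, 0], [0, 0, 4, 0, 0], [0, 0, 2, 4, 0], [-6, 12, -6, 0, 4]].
The Jordan structure of A has elementary divisors (x + 2), (x - 4)^2, (x - 4), (x - 4). Arranging the block sizes at each eigenvalue in decreasing order and taking row products gives the invariant factors.

Invariant factors (smallest first, each dividing the next): x - 4, x - 4, (x - 4)^2(x + 2).

Check: the last factor (x - 4)^2(x + 2) is the minimal polynomial, and the product (x - 4)^4(x + 2) is the characteristic polynomial.

x - 4, x - 4, (x - 4)^2(x + 2)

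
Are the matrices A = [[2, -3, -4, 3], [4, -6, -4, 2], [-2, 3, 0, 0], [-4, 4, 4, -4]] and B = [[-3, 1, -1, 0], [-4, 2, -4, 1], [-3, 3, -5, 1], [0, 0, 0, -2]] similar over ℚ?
Two matrices over a field are similar if and only if they have the same invariant factors.

Both A and B have characteristic polynomial (x + 2)^4 and minimal polynomial (x + 2)^2. Computing further, both have invariant factors (x + 2)^2, (x + 2)^2. Hence A and B are similar.

Yes.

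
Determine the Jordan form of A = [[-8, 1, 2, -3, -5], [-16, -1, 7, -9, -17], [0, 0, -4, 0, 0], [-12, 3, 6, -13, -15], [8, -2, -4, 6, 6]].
The characteristic polynomial is det(xI - A) = (x + 4)^5, so the eigenvalues are -4 (algebraic multiplicity 5).

For λ = -4: rank(A + 4I) = 2, rank((A + 4I)^2) = 1, rank((A + 4I)^3) = 0. The eigenspace has dimension 5 - 2 = 3, so there are 3 Jordan blocks; the rank sequence gives block sizes [3, 1, 1].

Assembling the blocks gives the Jordan form J above.

J = [[-4, 1, 0, 0, 0], [0, -4, 1, 0, 0], [0, 0, -4, 0, 0], [0, 0, 0, -4, 0], [0, 0, 0, 0, -4]]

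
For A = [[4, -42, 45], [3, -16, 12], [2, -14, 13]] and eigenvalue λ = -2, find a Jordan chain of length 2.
v_1 = [[1, 0, 0]]^T, v_2 = [[6, 3, 2]]^T

We seek v_1 ∈ ker((A + 2I)^2) \ ker(A + 2I), then set v_{i+1} = (A + 2I) v_i.

One such chain is v_1 = [[1, 0, 0]]^T, v_2 = [[6, 3, 2]]^T. Check: (A + 2I) v_2 = [[0, 0, 0]]^T = 0.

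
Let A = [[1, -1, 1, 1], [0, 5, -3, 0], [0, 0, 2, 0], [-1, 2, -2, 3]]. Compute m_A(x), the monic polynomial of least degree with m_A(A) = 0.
The characteristic polynomial factors as (x - 5)(x - 2)^3. The minimal polynomial is ∏(x - λ)^{k_λ} where k_λ is the size of the largest Jordan block at λ.

For λ = 2: rank(A - 2I) = 2, and the largest Jordan block has size 2 (the smallest k with rank((A - 2I)^k) = rank((A - 2I)^(k+1))).
For λ = 5: rank(A - 5I) = 3, and the largest Jordan block has size 1 (the smallest k with rank((A - 5I)^k) = rank((A - 5I)^(k+1))).

So m_A(x) = (x - 5)(x - 2)^2.

m_A(x) = (x - 5)(x - 2)^2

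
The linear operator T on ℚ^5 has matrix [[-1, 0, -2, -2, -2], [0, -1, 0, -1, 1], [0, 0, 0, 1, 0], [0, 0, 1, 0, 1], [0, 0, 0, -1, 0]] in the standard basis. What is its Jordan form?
The characteristic polynomial is det(xI - A) = x^3(x + 1)^2, so the eigenvalues are -1 (algebraic multiplicity 2), 0 (algebraic multiplicity 3).

For λ = -1: rank(A + I) = 3. The eigenspace has dimension 5 - 3 = 2, so there are 2 Jordan blocks; the rank sequence gives block sizes [1, 1].

For λ = 0: rank(A) = 4, rank(A^2) = 3, rank(A^3) = 2. The eigenspace has dimension 5 - 4 = 1, so there is 1 Jordan block; the rank sequence gives block sizes [3].

Assembling the blocks gives the Jordan form J above.

J = [[-1, 0, 0, 0, 0], [0, -1, 0, 0, 0], [0, 0, 0, 1, 0], [0, 0, 0, 0, 1], [0, 0, 0, 0, 0]]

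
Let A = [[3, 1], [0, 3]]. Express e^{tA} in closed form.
A has Jordan form J = [[3, 1], [0, 3]] with A = PJP^{-1}, so e^{tA} = P e^{tJ} P^{-1}.

For a Jordan block J_k(λ), e^{tJ_k(λ)} = e^{λt} · (I + tN + t^2 N^2/2! + ... + t^{k-1} N^{k-1}/(k-1)!) where N is the nilpotent superdiagonal part.

Assembling the blocks and conjugating back gives the entries of e^{tA} as shown above.

e^{tA} = [[e^{3*t}, t*e^{3*t}], [0, e^{3*t}]]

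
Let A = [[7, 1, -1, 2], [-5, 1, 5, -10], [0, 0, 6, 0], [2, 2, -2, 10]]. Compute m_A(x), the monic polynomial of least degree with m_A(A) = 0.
The characteristic polynomial factors as (x - 6)^4. The minimal polynomial is ∏(x - λ)^{k_λ} where k_λ is the size of the largest Jordan block at λ.

For λ = 6: rank(A - 6I) = 1, and the largest Jordan block has size 2 (the smallest k with rank((A - 6I)^k) = rank((A - 6I)^(k+1))).

So m_A(x) = (x - 6)^2.

m_A(x) = (x - 6)^2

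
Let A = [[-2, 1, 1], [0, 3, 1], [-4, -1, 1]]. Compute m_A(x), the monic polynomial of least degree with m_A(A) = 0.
m_A(x) = x^2(x - 2)

The characteristic polynomial factors as x^2(x - 2). The minimal polynomial is ∏(x - λ)^{k_λ} where k_λ is the size of the largest Jordan block at λ.

For λ = 0: rank(A) = 2, and the largest Jordan block has size 2 (the smallest k with rank(A^k) = rank(A^(k+1))).
For λ = 2: rank(A - 2I) = 2, and the largest Jordan block has size 1 (the smallest k with rank((A - 2I)^k) = rank((A - 2I)^(k+1))).

So m_A(x) = x^2(x - 2).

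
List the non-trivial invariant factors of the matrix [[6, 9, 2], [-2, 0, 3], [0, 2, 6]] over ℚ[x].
(x - 4)^3

The Jordan structure of A has elementary divisors (x - 4)^3. Arranging the block sizes at each eigenvalue in decreasing order and taking row products gives the invariant factors.

Invariant factors (smallest first, each dividing the next): (x - 4)^3.

Check: the last factor (x - 4)^3 is the minimal polynomial, and the product (x - 4)^3 is the characteristic polynomial.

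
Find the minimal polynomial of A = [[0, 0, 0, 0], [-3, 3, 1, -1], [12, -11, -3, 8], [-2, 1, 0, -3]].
m_A(x) = x(x + 1)^3

The characteristic polynomial factors as x(x + 1)^3. The minimal polynomial is ∏(x - λ)^{k_λ} where k_λ is the size of the largest Jordan block at λ.

For λ = -1: rank(A + I) = 3, and the largest Jordan block has size 3 (the smallest k with rank((A + I)^k) = rank((A + I)^(k+1))).
For λ = 0: rank(A) = 3, and the largest Jordan block has size 1 (the smallest k with rank(A^k) = rank(A^(k+1))).

So m_A(x) = x(x + 1)^3.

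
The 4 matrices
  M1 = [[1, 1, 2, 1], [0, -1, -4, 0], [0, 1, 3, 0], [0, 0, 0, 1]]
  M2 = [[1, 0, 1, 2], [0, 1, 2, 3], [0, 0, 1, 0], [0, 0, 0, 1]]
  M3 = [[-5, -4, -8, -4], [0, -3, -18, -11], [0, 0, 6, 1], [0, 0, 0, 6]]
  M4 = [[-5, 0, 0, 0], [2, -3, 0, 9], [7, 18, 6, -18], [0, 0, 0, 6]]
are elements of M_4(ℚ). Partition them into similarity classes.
3 classes: {M1, M2}, {M3}, {M4}

Characteristic polynomials: χ_{M1} = (x - 1)^4, χ_{M2} = (x - 1)^4, χ_{M3} = (x - 6)^2(x + 3)(x + 5), χ_{M4} = (x - 6)^2(x + 3)(x + 5).

{M1, M2}: invariant factors (x - 1)^2, (x - 1)^2.

{M3}: invariant factors (x - 6)^2(x + 3)(x + 5).

{M4}: invariant factors x - 6, (x - 6)(x + 3)(x + 5).

Matrices are similar if and only if their invariant-factor lists agree; the partition into similarity classes is {M1, M2}, {M3}, {M4}.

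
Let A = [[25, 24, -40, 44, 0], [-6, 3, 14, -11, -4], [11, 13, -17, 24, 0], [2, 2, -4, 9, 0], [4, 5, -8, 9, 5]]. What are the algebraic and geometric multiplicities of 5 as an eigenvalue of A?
The characteristic polynomial is (x - 5)^5, so the factor x - 5 appears with exponent 5: the algebraic multiplicity is 5.

rank(A - 5I) = 3, so the eigenspace has dimension 5 - 3 = 2: the geometric multiplicity is 2.

Since 2 < 5, A is not diagonalizable.

algebraic multiplicity 5, geometric multiplicity 2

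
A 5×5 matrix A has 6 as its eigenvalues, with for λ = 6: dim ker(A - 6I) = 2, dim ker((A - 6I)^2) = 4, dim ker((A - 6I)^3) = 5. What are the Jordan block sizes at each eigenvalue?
λ = 6: successive nullity increments [2, 2, 1] count blocks of size ≥ k; block sizes are [3, 2].

Jordan blocks: (6, 3), (6, 2)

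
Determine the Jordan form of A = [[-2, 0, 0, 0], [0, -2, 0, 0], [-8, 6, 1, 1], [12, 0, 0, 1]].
J = [[-2, 0, 0, 0], [0, -2, 0, 0], [0, 0, 1, 1], [0, 0, 0, 1]]

The characteristic polynomial is det(xI - A) = (x - 1)^2(x + 2)^2, so the eigenvalues are -2 (algebraic multiplicity 2), 1 (algebraic multiplicity 2).

For λ = -2: rank(A + 2I) = 2. The eigenspace has dimension 4 - 2 = 2, so there are 2 Jordan blocks; the rank sequence gives block sizes [1, 1].

For λ = 1: rank(A - I) = 3, rank((A - I)^2) = 2. The eigenspace has dimension 4 - 3 = 1, so there is 1 Jordan block; the rank sequence gives block sizes [2].

Assembling the blocks gives the Jordan form J above.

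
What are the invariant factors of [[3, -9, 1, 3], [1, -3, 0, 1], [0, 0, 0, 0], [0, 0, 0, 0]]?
x, x^3

The Jordan structure of A has elementary divisors x^3, x. Arranging the block sizes at each eigenvalue in decreasing order and taking row products gives the invariant factors.

Invariant factors (smallest first, each dividing the next): x, x^3.

Check: the last factor x^3 is the minimal polynomial, and the product x^4 is the characteristic polynomial.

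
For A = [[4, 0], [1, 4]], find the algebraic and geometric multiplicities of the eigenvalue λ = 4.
algebraic multiplicity 2, geometric multiplicity 1

The characteristic polynomial is (x - 4)^2, so the factor x - 4 appears with exponent 2: the algebraic multiplicity is 2.

rank(A - 4I) = 1, so the eigenspace has dimension 2 - 1 = 1: the geometric multiplicity is 1.

Since 1 < 2, A is not diagonalizable.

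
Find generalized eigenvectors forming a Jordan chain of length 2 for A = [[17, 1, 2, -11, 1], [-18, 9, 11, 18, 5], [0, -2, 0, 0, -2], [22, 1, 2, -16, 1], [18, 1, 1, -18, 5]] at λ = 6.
v_1 = [[0, 2, -1, 0, 1]]^T, v_2 = [[1, 0, 0, 1, 0]]^T

We seek v_1 ∈ ker((A - 6I)^2) \ ker(A - 6I), then set v_{i+1} = (A - 6I) v_i.

One such chain is v_1 = [[0, 2, -1, 0, 1]]^T, v_2 = [[1, 0, 0, 1, 0]]^T. Check: (A - 6I) v_2 = [[0, 0, 0, 0, 0]]^T = 0.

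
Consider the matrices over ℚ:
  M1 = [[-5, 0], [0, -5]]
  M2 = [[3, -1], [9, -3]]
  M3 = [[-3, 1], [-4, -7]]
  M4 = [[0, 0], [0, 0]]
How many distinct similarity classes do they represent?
Characteristic polynomials: χ_{M1} = (x + 5)^2, χ_{M2} = x^2, χ_{M3} = (x + 5)^2, χ_{M4} = x^2.

{M1}: invariant factors x + 5, x + 5.

{M2}: invariant factors x^2.

{M3}: invariant factors (x + 5)^2.

{M4}: invariant factors x, x.

Matrices are similar if and only if their invariant-factor lists agree; the partition into similarity classes is {M1}, {M2}, {M3}, {M4}.

4 classes: {M1}, {M2}, {M3}, {M4}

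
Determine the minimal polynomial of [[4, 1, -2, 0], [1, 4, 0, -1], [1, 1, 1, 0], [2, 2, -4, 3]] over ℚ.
The characteristic polynomial factors as (x - 3)^4. The minimal polynomial is ∏(x - λ)^{k_λ} where k_λ is the size of the largest Jordan block at λ.

For λ = 3: rank(A - 3I) = 2, and the largest Jordan block has size 3 (the smallest k with rank((A - 3I)^k) = rank((A - 3I)^(k+1))).

So m_A(x) = (x - 3)^3.

m_A(x) = (x - 3)^3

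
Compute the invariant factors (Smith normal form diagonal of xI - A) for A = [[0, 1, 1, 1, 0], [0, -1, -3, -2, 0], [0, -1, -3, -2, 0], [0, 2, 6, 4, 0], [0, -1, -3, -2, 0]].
x, x^2, x^2

The Jordan structure of A has elementary divisors x^2, x^2, x. Arranging the block sizes at each eigenvalue in decreasing order and taking row products gives the invariant factors.

Invariant factors (smallest first, each dividing the next): x, x^2, x^2.

Check: the last factor x^2 is the minimal polynomial, and the product x^5 is the characteristic polynomial.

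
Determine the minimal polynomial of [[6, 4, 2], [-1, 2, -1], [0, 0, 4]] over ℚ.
m_A(x) = (x - 4)^2

The characteristic polynomial factors as (x - 4)^3. The minimal polynomial is ∏(x - λ)^{k_λ} where k_λ is the size of the largest Jordan block at λ.

For λ = 4: rank(A - 4I) = 1, and the largest Jordan block has size 2 (the smallest k with rank((A - 4I)^k) = rank((A - 4I)^(k+1))).

So m_A(x) = (x - 4)^2.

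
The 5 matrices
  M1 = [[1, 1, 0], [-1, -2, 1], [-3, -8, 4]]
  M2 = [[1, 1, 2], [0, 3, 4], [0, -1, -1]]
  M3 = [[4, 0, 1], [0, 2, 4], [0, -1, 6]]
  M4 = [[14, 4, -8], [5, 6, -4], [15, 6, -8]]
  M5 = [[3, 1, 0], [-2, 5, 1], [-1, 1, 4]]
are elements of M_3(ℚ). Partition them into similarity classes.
4 classes: {M1}, {M2}, {M3, M5}, {M4}

Characteristic polynomials: χ_{M1} = (x - 1)^3, χ_{M2} = (x - 1)^3, χ_{M3} = (x - 4)^3, χ_{M4} = (x - 4)^3, χ_{M5} = (x - 4)^3.

{M1}: invariant factors (x - 1)^3.

{M2}: invariant factors x - 1, (x - 1)^2.

{M3, M5}: invariant factors (x - 4)^3.

{M4}: invariant factors x - 4, (x - 4)^2.

Matrices are similar if and only if their invariant-factor lists agree; the partition into similarity classes is {M1}, {M2}, {M3, M5}, {M4}.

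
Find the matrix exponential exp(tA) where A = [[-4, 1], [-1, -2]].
e^{tA} = [[(1 - t)*e^{-3*t}, t*e^{-3*t}], [-t*e^{-3*t}, (t + 1)*e^{-3*t}]]

A has Jordan form J = [[-3, 1], [0, -3]] with A = PJP^{-1}, so e^{tA} = P e^{tJ} P^{-1}.

For a Jordan block J_k(λ), e^{tJ_k(λ)} = e^{λt} · (I + tN + t^2 N^2/2! + ... + t^{k-1} N^{k-1}/(k-1)!) where N is the nilpotent superdiagonal part.

Assembling the blocks and conjugating back gives the entries of e^{tA} as shown above.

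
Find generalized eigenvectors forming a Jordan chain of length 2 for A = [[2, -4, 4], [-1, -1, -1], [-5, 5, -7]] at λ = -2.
We seek v_1 ∈ ker((A + 2I)^2) \ ker(A + 2I), then set v_{i+1} = (A + 2I) v_i.

One such chain is v_1 = [[-1, 1, 1]]^T, v_2 = [[-4, 1, 5]]^T. Check: (A + 2I) v_2 = [[0, 0, 0]]^T = 0.

v_1 = [[-1, 1, 1]]^T, v_2 = [[-4, 1, 5]]^T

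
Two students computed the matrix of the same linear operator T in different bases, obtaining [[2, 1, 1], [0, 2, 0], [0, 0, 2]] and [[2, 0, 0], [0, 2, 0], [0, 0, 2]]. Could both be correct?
No.

Both have characteristic polynomial (x - 2)^3, but the minimal polynomial of A is (x - 2)^2 while the minimal polynomial of B is x - 2. The minimal polynomial is a similarity invariant, so A and B are not similar.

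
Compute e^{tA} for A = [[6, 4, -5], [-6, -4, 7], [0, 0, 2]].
e^{tA} = [[3*e^{2*t} - 2, 2*e^{2*t} - 2, -t*e^{2*t} - 2*e^{2*t} + 2], [3 - 3*e^{2*t}, 3 - 2*e^{2*t}, t*e^{2*t} + 3*e^{2*t} - 3], [0, 0, e^{2*t}]]

A has Jordan form J = [[0, 0, 0], [0, 2, 1], [0, 0, 2]] with A = PJP^{-1}, so e^{tA} = P e^{tJ} P^{-1}.

For a Jordan block J_k(λ), e^{tJ_k(λ)} = e^{λt} · (I + tN + t^2 N^2/2! + ... + t^{k-1} N^{k-1}/(k-1)!) where N is the nilpotent superdiagonal part.

Assembling the blocks and conjugating back gives the entries of e^{tA} as shown above.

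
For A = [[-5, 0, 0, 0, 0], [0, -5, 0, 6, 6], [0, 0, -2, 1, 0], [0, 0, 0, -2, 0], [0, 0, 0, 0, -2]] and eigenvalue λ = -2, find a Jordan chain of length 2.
We seek v_1 ∈ ker((A + 2I)^2) \ ker(A + 2I), then set v_{i+1} = (A + 2I) v_i.

One such chain is v_1 = [[0, 6, 1, 1, 2]]^T, v_2 = [[0, 0, 1, 0, 0]]^T. Check: (A + 2I) v_2 = [[0, 0, 0, 0, 0]]^T = 0.

v_1 = [[0, 6, 1, 1, 2]]^T, v_2 = [[0, 0, 1, 0, 0]]^T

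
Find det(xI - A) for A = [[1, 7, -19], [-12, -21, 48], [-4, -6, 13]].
χ_A(x) = (x + 1)(x + 3)^2

xI - A = [[x - 1, -7, 19], [12, x + 21, -48], [4, 6, x - 13]].

Expanding det(xI - A) along the first row:
det(xI - A) = + (x - 1)·det([[x + 21, -48], [6, x - 13]]) - (-7)·det([[12, -48], [4, x - 13]]) + (19)·det([[12, x + 21], [4, 6]]).

Evaluating gives χ_A(x) = x^3 + 7x^2 + 15x + 9 = (x + 1)(x + 3)^2.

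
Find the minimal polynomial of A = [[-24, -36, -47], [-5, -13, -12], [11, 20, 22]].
The characteristic polynomial factors as (x + 5)^3. The minimal polynomial is ∏(x - λ)^{k_λ} where k_λ is the size of the largest Jordan block at λ.

For λ = -5: rank(A + 5I) = 2, and the largest Jordan block has size 3 (the smallest k with rank((A + 5I)^k) = rank((A + 5I)^(k+1))).

So m_A(x) = (x + 5)^3.

m_A(x) = (x + 5)^3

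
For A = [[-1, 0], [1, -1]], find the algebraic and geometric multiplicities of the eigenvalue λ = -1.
algebraic multiplicity 2, geometric multiplicity 1

The characteristic polynomial is (x + 1)^2, so the factor x + 1 appears with exponent 2: the algebraic multiplicity is 2.

rank(A + I) = 1, so the eigenspace has dimension 2 - 1 = 1: the geometric multiplicity is 1.

Since 1 < 2, A is not diagonalizable.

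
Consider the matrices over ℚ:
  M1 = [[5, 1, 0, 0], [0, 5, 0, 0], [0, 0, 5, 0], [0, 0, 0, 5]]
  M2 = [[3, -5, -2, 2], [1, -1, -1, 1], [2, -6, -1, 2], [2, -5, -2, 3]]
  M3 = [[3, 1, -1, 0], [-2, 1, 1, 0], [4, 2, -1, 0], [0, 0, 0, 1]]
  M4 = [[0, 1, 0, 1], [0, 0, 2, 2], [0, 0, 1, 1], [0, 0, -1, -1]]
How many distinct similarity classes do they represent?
Characteristic polynomials: χ_{M1} = (x - 5)^4, χ_{M2} = (x - 1)^4, χ_{M3} = (x - 1)^4, χ_{M4} = x^4.

{M1}: invariant factors x - 5, x - 5, (x - 5)^2.

{M2, M3}: invariant factors x - 1, (x - 1)^3.

{M4}: invariant factors x, x^3.

Matrices are similar if and only if their invariant-factor lists agree; the partition into similarity classes is {M1}, {M2, M3}, {M4}.

3 classes: {M1}, {M2, M3}, {M4}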